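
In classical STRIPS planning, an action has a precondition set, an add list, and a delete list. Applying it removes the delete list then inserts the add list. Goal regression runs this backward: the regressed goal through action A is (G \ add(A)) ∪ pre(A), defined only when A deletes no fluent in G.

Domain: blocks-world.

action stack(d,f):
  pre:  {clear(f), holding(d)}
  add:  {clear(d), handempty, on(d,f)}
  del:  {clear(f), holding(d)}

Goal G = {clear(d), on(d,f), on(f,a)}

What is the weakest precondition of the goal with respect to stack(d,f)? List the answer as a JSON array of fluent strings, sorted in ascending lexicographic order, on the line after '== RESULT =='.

Regress:
  G ∩ del = {}  (empty — regression defined)
  G \ add = {clear(d), on(d,f), on(f,a)} \ {clear(d), handempty, on(d,f)} = {on(f,a)}
  ∪ pre   = {on(f,a)} ∪ {clear(f), holding(d)}
          = {clear(f), holding(d), on(f,a)}

== RESULT ==
["clear(f)", "holding(d)", "on(f,a)"]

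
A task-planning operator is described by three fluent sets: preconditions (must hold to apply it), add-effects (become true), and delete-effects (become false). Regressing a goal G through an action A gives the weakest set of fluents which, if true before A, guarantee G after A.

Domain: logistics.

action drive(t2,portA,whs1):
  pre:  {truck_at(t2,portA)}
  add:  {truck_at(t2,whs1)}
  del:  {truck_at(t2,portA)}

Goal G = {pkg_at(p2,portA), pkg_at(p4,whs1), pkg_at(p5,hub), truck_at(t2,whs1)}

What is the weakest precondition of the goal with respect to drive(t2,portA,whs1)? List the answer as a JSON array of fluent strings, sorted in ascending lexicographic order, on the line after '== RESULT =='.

Regress:
  G ∩ del = {}  (empty — regression defined)
  G \ add = {pkg_at(p2,portA), pkg_at(p4,whs1), pkg_at(p5,hub), truck_at(t2,whs1)} \ {truck_at(t2,whs1)} = {pkg_at(p2,portA), pkg_at(p4,whs1), pkg_at(p5,hub)}
  ∪ pre   = {pkg_at(p2,portA), pkg_at(p4,whs1), pkg_at(p5,hub)} ∪ {truck_at(t2,portA)}
          = {pkg_at(p2,portA), pkg_at(p4,whs1), pkg_at(p5,hub), truck_at(t2,portA)}

== RESULT ==
["pkg_at(p2,portA)", "pkg_at(p4,whs1)", "pkg_at(p5,hub)", "truck_at(t2,portA)"]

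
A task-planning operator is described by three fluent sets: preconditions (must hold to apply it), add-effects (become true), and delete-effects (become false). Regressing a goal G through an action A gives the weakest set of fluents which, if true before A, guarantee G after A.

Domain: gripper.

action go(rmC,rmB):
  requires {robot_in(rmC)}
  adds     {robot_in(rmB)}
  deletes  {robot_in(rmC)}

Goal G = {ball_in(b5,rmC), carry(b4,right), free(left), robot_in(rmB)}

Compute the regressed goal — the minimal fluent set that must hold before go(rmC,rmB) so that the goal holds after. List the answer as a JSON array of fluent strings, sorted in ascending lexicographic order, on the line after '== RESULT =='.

Regress:
  G ∩ del = {}  (empty — regression defined)
  G \ add = {ball_in(b5,rmC), carry(b4,right), free(left), robot_in(rmB)} \ {robot_in(rmB)} = {ball_in(b5,rmC), carry(b4,right), free(left)}
  ∪ pre   = {ball_in(b5,rmC), carry(b4,right), free(left)} ∪ {robot_in(rmC)}
          = {ball_in(b5,rmC), carry(b4,right), free(left), robot_in(rmC)}

== RESULT ==
["ball_in(b5,rmC)", "carry(b4,right)", "free(left)", "robot_in(rmC)"]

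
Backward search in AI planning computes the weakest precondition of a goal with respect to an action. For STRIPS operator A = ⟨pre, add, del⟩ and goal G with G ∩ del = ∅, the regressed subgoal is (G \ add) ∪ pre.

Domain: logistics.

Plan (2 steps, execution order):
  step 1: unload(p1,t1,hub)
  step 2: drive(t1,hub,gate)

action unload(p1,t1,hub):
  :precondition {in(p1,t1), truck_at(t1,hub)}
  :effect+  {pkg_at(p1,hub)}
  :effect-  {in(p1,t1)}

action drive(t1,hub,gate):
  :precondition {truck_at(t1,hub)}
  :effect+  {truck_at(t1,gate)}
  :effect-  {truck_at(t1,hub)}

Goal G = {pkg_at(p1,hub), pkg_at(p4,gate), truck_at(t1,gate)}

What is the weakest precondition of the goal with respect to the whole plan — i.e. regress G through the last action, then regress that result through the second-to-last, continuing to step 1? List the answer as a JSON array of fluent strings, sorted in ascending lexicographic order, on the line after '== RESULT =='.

Regress step by step:
  through step 2 (drive(t1,hub,gate)): drop {truck_at(t1,gate)}, keep {pkg_at(p1,hub), pkg_at(p4,gate)}, require {truck_at(t1,hub)}
    → {pkg_at(p1,hub), pkg_at(p4,gate), truck_at(t1,hub)}
  through step 1 (unload(p1,t1,hub)): drop {pkg_at(p1,hub)}, keep {pkg_at(p4,gate), truck_at(t1,hub)}, require {in(p1,t1), truck_at(t1,hub)}
    → {in(p1,t1), pkg_at(p4,gate), truck_at(t1,hub)}

== RESULT ==
["in(p1,t1)", "pkg_at(p4,gate)", "truck_at(t1,hub)"]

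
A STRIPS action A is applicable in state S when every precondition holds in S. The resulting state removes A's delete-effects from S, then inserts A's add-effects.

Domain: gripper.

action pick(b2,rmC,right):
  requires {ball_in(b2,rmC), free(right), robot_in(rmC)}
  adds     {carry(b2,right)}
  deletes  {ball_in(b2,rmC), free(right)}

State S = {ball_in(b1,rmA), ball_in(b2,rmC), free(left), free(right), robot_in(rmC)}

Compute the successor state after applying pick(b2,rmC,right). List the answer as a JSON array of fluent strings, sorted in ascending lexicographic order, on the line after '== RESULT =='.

Progress:
  pre ⊆ S: {ball_in(b2,rmC), free(right), robot_in(rmC)} ⊆ S  — applicable
  S \ del = {ball_in(b1,rmA), free(left), robot_in(rmC)}
  ∪ add   = {ball_in(b1,rmA), carry(b2,right), free(left), robot_in(rmC)}

== RESULT ==
["ball_in(b1,rmA)", "carry(b2,right)", "free(left)", "robot_in(rmC)"]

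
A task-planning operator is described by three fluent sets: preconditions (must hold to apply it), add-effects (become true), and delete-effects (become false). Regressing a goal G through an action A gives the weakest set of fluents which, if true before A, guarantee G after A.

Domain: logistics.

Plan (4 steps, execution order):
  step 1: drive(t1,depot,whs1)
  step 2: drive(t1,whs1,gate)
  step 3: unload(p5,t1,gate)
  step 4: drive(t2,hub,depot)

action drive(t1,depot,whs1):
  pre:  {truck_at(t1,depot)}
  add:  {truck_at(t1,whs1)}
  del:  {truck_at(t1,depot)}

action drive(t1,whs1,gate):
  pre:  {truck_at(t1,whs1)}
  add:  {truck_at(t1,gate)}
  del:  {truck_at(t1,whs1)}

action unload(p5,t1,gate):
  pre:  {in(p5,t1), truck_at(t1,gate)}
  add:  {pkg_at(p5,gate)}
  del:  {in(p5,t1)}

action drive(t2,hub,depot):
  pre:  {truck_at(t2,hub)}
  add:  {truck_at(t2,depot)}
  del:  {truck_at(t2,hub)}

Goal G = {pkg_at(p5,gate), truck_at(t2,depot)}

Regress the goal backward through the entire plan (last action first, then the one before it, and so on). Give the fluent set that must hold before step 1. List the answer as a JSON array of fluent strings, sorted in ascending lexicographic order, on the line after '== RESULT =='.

Regress step by step:
  through step 4 (drive(t2,hub,depot)): drop {truck_at(t2,depot)}, keep {pkg_at(p5,gate)}, require {truck_at(t2,hub)}
    → {pkg_at(p5,gate), truck_at(t2,hub)}
  through step 3 (unload(p5,t1,gate)): drop {pkg_at(p5,gate)}, keep {truck_at(t2,hub)}, require {in(p5,t1), truck_at(t1,gate)}
    → {in(p5,t1), truck_at(t1,gate), truck_at(t2,hub)}
  through step 2 (drive(t1,whs1,gate)): drop {truck_at(t1,gate)}, keep {in(p5,t1), truck_at(t2,hub)}, require {truck_at(t1,whs1)}
    → {in(p5,t1), truck_at(t1,whs1), truck_at(t2,hub)}
  through step 1 (drive(t1,depot,whs1)): drop {truck_at(t1,whs1)}, keep {in(p5,t1), truck_at(t2,hub)}, require {truck_at(t1,depot)}
    → {in(p5,t1), truck_at(t1,depot), truck_at(t2,hub)}

== RESULT ==
["in(p5,t1)", "truck_at(t1,depot)", "truck_at(t2,hub)"]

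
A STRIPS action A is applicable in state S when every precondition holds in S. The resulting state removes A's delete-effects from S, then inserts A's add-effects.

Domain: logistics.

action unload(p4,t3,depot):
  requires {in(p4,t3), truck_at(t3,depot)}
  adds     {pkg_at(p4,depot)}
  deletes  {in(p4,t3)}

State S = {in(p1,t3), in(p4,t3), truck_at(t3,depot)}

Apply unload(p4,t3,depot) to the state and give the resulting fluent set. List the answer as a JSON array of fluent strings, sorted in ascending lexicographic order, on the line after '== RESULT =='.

Compute (S \ del) ∪ add:
  pre ⊆ S: {in(p4,t3), truck_at(t3,depot)} ⊆ S  — applicable
  S \ del = {in(p1,t3), truck_at(t3,depot)}
  ∪ add   = {in(p1,t3), pkg_at(p4,depot), truck_at(t3,depot)}

== RESULT ==
["in(p1,t3)", "pkg_at(p4,depot)", "truck_at(t3,depot)"]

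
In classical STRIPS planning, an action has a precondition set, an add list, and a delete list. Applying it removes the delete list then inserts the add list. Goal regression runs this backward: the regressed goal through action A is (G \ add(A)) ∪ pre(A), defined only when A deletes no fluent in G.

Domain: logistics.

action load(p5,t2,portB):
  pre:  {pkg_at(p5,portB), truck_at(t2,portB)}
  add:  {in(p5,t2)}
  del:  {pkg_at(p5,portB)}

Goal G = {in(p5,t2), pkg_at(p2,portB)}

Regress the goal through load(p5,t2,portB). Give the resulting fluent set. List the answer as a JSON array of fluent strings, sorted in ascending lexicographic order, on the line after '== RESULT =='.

Compute (G \ add) ∪ pre:
  G ∩ del = {}  (empty — regression defined)
  G \ add = {in(p5,t2), pkg_at(p2,portB)} \ {in(p5,t2)} = {pkg_at(p2,portB)}
  ∪ pre   = {pkg_at(p2,portB)} ∪ {pkg_at(p5,portB), truck_at(t2,portB)}
          = {pkg_at(p2,portB), pkg_at(p5,portB), truck_at(t2,portB)}

== RESULT ==
["pkg_at(p2,portB)", "pkg_at(p5,portB)", "truck_at(t2,portB)"]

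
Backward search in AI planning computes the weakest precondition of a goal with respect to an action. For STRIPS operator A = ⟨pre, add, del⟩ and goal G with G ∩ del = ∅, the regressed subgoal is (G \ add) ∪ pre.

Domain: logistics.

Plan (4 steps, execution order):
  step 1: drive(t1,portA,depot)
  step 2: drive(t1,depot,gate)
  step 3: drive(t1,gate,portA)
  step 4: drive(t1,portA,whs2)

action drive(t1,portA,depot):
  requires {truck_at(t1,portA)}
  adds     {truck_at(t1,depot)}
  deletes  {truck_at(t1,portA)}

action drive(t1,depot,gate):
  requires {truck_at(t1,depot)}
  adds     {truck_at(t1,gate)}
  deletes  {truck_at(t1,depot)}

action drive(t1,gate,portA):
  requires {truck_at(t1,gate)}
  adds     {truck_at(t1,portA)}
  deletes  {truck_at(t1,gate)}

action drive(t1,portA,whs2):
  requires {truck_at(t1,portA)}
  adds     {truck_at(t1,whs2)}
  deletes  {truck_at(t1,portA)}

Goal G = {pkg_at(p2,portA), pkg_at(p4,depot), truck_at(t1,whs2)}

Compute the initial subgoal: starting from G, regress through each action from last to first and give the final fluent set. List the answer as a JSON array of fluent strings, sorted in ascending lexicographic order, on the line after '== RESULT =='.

Regress step by step:
  through step 4 (drive(t1,portA,whs2)): drop {truck_at(t1,whs2)}, keep {pkg_at(p2,portA), pkg_at(p4,depot)}, require {truck_at(t1,portA)}
    → {pkg_at(p2,portA), pkg_at(p4,depot), truck_at(t1,portA)}
  through step 3 (drive(t1,gate,portA)): drop {truck_at(t1,portA)}, keep {pkg_at(p2,portA), pkg_at(p4,depot)}, require {truck_at(t1,gate)}
    → {pkg_at(p2,portA), pkg_at(p4,depot), truck_at(t1,gate)}
  through step 2 (drive(t1,depot,gate)): drop {truck_at(t1,gate)}, keep {pkg_at(p2,portA), pkg_at(p4,depot)}, require {truck_at(t1,depot)}
    → {pkg_at(p2,portA), pkg_at(p4,depot), truck_at(t1,depot)}
  through step 1 (drive(t1,portA,depot)): drop {truck_at(t1,depot)}, keep {pkg_at(p2,portA), pkg_at(p4,depot)}, require {truck_at(t1,portA)}
    → {pkg_at(p2,portA), pkg_at(p4,depot), truck_at(t1,portA)}

== RESULT ==
["pkg_at(p2,portA)", "pkg_at(p4,depot)", "truck_at(t1,portA)"]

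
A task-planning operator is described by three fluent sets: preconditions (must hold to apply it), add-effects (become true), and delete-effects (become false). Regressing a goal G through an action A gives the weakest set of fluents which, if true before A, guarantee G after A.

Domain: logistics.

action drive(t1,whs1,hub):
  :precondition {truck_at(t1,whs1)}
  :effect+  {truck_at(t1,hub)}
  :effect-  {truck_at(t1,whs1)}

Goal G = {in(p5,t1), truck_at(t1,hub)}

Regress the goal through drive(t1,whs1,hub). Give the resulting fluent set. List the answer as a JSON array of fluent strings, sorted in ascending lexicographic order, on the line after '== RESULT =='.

Compute (G \ add) ∪ pre:
  G ∩ del = {}  (empty — regression defined)
  G \ add = {in(p5,t1), truck_at(t1,hub)} \ {truck_at(t1,hub)} = {in(p5,t1)}
  ∪ pre   = {in(p5,t1)} ∪ {truck_at(t1,whs1)}
          = {in(p5,t1), truck_at(t1,whs1)}

== RESULT ==
["in(p5,t1)", "truck_at(t1,whs1)"]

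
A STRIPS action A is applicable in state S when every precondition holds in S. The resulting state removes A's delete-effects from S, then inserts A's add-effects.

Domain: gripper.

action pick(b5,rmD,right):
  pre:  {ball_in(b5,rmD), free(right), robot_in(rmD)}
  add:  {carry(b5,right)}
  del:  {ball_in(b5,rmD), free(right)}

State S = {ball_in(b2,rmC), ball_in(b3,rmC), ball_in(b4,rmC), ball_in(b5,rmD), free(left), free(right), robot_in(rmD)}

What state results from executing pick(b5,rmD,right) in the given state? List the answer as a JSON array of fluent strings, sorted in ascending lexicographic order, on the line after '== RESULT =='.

Compute (S \ del) ∪ add:
  pre ⊆ S: {ball_in(b5,rmD), free(right), robot_in(rmD)} ⊆ S  — applicable
  S \ del = {ball_in(b2,rmC), ball_in(b3,rmC), ball_in(b4,rmC), free(left), robot_in(rmD)}
  ∪ add   = {ball_in(b2,rmC), ball_in(b3,rmC), ball_in(b4,rmC), carry(b5,right), free(left), robot_in(rmD)}

== RESULT ==
["ball_in(b2,rmC)", "ball_in(b3,rmC)", "ball_in(b4,rmC)", "carry(b5,right)", "free(left)", "robot_in(rmD)"]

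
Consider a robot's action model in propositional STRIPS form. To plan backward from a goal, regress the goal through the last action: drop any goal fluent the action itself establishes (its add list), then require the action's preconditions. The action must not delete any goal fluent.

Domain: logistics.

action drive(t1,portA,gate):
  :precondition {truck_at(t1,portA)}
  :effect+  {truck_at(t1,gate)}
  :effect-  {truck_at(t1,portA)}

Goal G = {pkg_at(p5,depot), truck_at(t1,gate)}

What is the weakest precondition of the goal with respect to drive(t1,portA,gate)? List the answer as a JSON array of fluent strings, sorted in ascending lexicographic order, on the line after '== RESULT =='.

Compute (G \ add) ∪ pre:
  G ∩ del = {}  (empty — regression defined)
  G \ add = {pkg_at(p5,depot), truck_at(t1,gate)} \ {truck_at(t1,gate)} = {pkg_at(p5,depot)}
  ∪ pre   = {pkg_at(p5,depot)} ∪ {truck_at(t1,portA)}
          = {pkg_at(p5,depot), truck_at(t1,portA)}

== RESULT ==
["pkg_at(p5,depot)", "truck_at(t1,portA)"]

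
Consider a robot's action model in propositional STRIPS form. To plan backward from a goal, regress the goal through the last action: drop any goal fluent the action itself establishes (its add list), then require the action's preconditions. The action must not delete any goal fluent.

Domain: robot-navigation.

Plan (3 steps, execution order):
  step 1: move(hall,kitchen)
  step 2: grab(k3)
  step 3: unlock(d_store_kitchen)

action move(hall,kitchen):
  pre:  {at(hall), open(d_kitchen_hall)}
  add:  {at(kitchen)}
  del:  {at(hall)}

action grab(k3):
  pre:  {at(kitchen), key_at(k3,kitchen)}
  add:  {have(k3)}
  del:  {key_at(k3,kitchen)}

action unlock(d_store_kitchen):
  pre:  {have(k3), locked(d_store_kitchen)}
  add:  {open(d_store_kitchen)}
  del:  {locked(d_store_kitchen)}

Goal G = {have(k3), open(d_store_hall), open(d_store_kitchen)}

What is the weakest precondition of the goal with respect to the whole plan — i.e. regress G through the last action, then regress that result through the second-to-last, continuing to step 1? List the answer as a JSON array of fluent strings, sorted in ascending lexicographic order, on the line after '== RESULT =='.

Regress step by step:
  through step 3 (unlock(d_store_kitchen)): drop {open(d_store_kitchen)}, keep {have(k3), open(d_store_hall)}, require {have(k3), locked(d_store_kitchen)}
    → {have(k3), locked(d_store_kitchen), open(d_store_hall)}
  through step 2 (grab(k3)): drop {have(k3)}, keep {locked(d_store_kitchen), open(d_store_hall)}, require {at(kitchen), key_at(k3,kitchen)}
    → {at(kitchen), key_at(k3,kitchen), locked(d_store_kitchen), open(d_store_hall)}
  through step 1 (move(hall,kitchen)): drop {at(kitchen)}, keep {key_at(k3,kitchen), locked(d_store_kitchen), open(d_store_hall)}, require {at(hall), open(d_kitchen_hall)}
    → {at(hall), key_at(k3,kitchen), locked(d_store_kitchen), open(d_kitchen_hall), open(d_store_hall)}

== RESULT ==
["at(hall)", "key_at(k3,kitchen)", "locked(d_store_kitchen)", "open(d_kitchen_hall)", "open(d_store_hall)"]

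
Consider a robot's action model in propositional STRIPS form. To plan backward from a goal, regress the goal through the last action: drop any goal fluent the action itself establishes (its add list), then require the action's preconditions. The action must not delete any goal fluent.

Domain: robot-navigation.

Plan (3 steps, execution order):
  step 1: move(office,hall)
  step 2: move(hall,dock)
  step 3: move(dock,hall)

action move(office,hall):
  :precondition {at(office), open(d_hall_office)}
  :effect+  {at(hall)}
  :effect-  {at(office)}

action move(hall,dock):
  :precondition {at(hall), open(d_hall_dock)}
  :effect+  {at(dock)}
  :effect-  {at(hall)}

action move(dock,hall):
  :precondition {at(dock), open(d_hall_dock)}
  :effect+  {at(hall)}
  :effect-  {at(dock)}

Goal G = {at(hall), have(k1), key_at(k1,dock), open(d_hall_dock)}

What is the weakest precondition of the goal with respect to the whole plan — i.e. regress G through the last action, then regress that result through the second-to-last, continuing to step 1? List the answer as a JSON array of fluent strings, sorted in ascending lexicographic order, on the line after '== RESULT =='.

Work backward from the goal:
  through step 3 (move(dock,hall)): drop {at(hall)}, keep {have(k1), key_at(k1,dock), open(d_hall_dock)}, require {at(dock), open(d_hall_dock)}
    → {at(dock), have(k1), key_at(k1,dock), open(d_hall_dock)}
  through step 2 (move(hall,dock)): drop {at(dock)}, keep {have(k1), key_at(k1,dock), open(d_hall_dock)}, require {at(hall), open(d_hall_dock)}
    → {at(hall), have(k1), key_at(k1,dock), open(d_hall_dock)}
  through step 1 (move(office,hall)): drop {at(hall)}, keep {have(k1), key_at(k1,dock), open(d_hall_dock)}, require {at(office), open(d_hall_office)}
    → {at(office), have(k1), key_at(k1,dock), open(d_hall_dock), open(d_hall_office)}

== RESULT ==
["at(office)", "have(k1)", "key_at(k1,dock)", "open(d_hall_dock)", "open(d_hall_office)"]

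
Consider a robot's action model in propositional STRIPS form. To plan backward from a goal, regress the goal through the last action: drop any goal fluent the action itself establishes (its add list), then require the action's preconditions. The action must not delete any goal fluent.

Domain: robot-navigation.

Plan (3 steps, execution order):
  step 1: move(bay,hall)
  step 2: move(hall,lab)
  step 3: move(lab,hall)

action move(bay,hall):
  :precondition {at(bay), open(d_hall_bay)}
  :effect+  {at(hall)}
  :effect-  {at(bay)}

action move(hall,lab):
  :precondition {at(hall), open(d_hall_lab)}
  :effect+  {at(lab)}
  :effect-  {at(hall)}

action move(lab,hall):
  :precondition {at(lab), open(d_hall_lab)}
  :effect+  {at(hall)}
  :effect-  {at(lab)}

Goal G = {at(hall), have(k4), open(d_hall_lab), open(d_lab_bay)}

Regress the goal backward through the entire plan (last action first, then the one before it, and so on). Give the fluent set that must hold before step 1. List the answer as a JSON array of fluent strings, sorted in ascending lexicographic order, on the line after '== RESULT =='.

Work backward from the goal:
  through step 3 (move(lab,hall)): drop {at(hall)}, keep {have(k4), open(d_hall_lab), open(d_lab_bay)}, require {at(lab), open(d_hall_lab)}
    → {at(lab), have(k4), open(d_hall_lab), open(d_lab_bay)}
  through step 2 (move(hall,lab)): drop {at(lab)}, keep {have(k4), open(d_hall_lab), open(d_lab_bay)}, require {at(hall), open(d_hall_lab)}
    → {at(hall), have(k4), open(d_hall_lab), open(d_lab_bay)}
  through step 1 (move(bay,hall)): drop {at(hall)}, keep {have(k4), open(d_hall_lab), open(d_lab_bay)}, require {at(bay), open(d_hall_bay)}
    → {at(bay), have(k4), open(d_hall_bay), open(d_hall_lab), open(d_lab_bay)}

== RESULT ==
["at(bay)", "have(k4)", "open(d_hall_bay)", "open(d_hall_lab)", "open(d_lab_bay)"]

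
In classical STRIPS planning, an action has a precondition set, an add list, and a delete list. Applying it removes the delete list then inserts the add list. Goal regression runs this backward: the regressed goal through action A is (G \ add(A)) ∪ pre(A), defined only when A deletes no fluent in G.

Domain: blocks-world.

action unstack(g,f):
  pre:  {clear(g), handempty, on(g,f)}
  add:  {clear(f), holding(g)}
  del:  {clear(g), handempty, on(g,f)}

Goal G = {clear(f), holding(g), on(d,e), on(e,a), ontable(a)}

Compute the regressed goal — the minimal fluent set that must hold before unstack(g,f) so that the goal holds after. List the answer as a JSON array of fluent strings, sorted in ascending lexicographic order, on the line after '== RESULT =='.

Regress:
  G ∩ del = {}  (empty — regression defined)
  G \ add = {clear(f), holding(g), on(d,e), on(e,a), ontable(a)} \ {clear(f), holding(g)} = {on(d,e), on(e,a), ontable(a)}
  ∪ pre   = {on(d,e), on(e,a), ontable(a)} ∪ {clear(g), handempty, on(g,f)}
          = {clear(g), handempty, on(d,e), on(e,a), on(g,f), ontable(a)}

== RESULT ==
["clear(g)", "handempty", "on(d,e)", "on(e,a)", "on(g,f)", "ontable(a)"]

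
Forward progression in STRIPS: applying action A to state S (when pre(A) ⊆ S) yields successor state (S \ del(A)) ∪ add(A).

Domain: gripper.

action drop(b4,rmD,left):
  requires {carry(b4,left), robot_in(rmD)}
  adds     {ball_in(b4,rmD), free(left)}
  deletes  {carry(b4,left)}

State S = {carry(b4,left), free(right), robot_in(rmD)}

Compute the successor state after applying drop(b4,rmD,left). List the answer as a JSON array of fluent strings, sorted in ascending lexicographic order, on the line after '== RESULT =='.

Compute (S \ del) ∪ add:
  pre ⊆ S: {carry(b4,left), robot_in(rmD)} ⊆ S  — applicable
  S \ del = {free(right), robot_in(rmD)}
  ∪ add   = {ball_in(b4,rmD), free(left), free(right), robot_in(rmD)}

== RESULT ==
["ball_in(b4,rmD)", "free(left)", "free(right)", "robot_in(rmD)"]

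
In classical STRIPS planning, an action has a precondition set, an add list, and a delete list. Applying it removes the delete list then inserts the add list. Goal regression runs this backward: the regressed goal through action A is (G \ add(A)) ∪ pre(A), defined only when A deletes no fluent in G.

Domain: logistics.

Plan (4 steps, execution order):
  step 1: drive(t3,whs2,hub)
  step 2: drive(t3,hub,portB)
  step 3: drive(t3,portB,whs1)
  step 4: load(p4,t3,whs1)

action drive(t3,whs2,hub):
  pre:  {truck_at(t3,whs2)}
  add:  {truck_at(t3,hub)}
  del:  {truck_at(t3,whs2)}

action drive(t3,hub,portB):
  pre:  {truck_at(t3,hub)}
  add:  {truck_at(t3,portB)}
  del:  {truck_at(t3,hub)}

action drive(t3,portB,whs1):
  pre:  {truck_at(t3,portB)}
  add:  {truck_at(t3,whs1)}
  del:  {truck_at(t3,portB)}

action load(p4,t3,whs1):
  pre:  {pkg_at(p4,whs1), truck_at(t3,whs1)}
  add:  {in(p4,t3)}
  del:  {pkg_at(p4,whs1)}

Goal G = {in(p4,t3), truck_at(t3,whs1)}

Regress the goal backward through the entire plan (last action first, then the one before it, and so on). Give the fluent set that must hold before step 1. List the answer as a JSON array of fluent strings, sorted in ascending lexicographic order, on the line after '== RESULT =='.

Regress step by step:
  through step 4 (load(p4,t3,whs1)): drop {in(p4,t3)}, keep {truck_at(t3,whs1)}, require {pkg_at(p4,whs1), truck_at(t3,whs1)}
    → {pkg_at(p4,whs1), truck_at(t3,whs1)}
  through step 3 (drive(t3,portB,whs1)): drop {truck_at(t3,whs1)}, keep {pkg_at(p4,whs1)}, require {truck_at(t3,portB)}
    → {pkg_at(p4,whs1), truck_at(t3,portB)}
  through step 2 (drive(t3,hub,portB)): drop {truck_at(t3,portB)}, keep {pkg_at(p4,whs1)}, require {truck_at(t3,hub)}
    → {pkg_at(p4,whs1), truck_at(t3,hub)}
  through step 1 (drive(t3,whs2,hub)): drop {truck_at(t3,hub)}, keep {pkg_at(p4,whs1)}, require {truck_at(t3,whs2)}
    → {pkg_at(p4,whs1), truck_at(t3,whs2)}

== RESULT ==
["pkg_at(p4,whs1)", "truck_at(t3,whs2)"]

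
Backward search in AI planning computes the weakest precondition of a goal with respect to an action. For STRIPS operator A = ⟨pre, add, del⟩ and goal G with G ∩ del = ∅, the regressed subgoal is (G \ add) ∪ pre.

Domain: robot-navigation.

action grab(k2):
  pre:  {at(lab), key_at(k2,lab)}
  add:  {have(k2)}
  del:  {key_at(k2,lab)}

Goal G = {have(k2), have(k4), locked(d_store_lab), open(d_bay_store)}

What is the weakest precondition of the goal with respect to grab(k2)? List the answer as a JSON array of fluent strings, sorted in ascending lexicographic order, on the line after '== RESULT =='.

Compute (G \ add) ∪ pre:
  G ∩ del = {}  (empty — regression defined)
  G \ add = {have(k2), have(k4), locked(d_store_lab), open(d_bay_store)} \ {have(k2)} = {have(k4), locked(d_store_lab), open(d_bay_store)}
  ∪ pre   = {have(k4), locked(d_store_lab), open(d_bay_store)} ∪ {at(lab), key_at(k2,lab)}
          = {at(lab), have(k4), key_at(k2,lab), locked(d_store_lab), open(d_bay_store)}

== RESULT ==
["at(lab)", "have(k4)", "key_at(k2,lab)", "locked(d_store_lab)", "open(d_bay_store)"]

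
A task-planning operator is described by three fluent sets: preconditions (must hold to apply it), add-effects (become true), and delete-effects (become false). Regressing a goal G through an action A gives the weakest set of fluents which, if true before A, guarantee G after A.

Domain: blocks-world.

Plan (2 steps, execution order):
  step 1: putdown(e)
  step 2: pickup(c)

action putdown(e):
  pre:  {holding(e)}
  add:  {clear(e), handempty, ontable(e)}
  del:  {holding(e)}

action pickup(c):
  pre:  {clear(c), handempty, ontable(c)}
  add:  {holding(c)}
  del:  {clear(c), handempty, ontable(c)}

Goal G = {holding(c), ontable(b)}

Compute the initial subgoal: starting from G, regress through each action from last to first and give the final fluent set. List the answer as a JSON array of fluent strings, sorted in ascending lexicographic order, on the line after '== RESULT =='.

Work backward from the goal:
  through step 2 (pickup(c)): drop {holding(c)}, keep {ontable(b)}, require {clear(c), handempty, ontable(c)}
    → {clear(c), handempty, ontable(b), ontable(c)}
  through step 1 (putdown(e)): drop {handempty}, keep {clear(c), ontable(b), ontable(c)}, require {holding(e)}
    → {clear(c), holding(e), ontable(b), ontable(c)}

== RESULT ==
["clear(c)", "holding(e)", "ontable(b)", "ontable(c)"]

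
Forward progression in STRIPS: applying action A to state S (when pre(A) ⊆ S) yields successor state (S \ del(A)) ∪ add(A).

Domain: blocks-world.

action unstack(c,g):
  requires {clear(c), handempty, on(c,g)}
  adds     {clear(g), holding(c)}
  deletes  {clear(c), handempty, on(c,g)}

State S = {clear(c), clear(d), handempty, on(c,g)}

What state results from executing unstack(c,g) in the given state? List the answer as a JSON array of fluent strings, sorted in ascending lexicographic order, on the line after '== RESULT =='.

Compute (S \ del) ∪ add:
  pre ⊆ S: {clear(c), handempty, on(c,g)} ⊆ S  — applicable
  S \ del = {clear(d)}
  ∪ add   = {clear(d), clear(g), holding(c)}

== RESULT ==
["clear(d)", "clear(g)", "holding(c)"]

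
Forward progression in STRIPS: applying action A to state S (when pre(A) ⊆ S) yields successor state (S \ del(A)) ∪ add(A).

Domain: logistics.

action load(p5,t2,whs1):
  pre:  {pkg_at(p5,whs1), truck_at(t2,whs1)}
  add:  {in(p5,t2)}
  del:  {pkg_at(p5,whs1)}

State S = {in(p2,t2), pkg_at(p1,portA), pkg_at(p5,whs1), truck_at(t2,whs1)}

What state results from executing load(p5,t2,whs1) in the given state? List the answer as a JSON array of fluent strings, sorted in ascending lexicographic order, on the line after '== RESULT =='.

Progress:
  pre ⊆ S: {pkg_at(p5,whs1), truck_at(t2,whs1)} ⊆ S  — applicable
  S \ del = {in(p2,t2), pkg_at(p1,portA), truck_at(t2,whs1)}
  ∪ add   = {in(p2,t2), in(p5,t2), pkg_at(p1,portA), truck_at(t2,whs1)}

== RESULT ==
["in(p2,t2)", "in(p5,t2)", "pkg_at(p1,portA)", "truck_at(t2,whs1)"]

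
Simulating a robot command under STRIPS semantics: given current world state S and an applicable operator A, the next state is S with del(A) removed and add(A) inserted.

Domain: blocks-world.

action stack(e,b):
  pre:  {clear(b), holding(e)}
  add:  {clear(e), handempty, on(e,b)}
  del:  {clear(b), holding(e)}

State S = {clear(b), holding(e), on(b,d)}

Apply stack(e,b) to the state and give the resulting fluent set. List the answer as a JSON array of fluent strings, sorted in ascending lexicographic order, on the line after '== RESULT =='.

Compute (S \ del) ∪ add:
  pre ⊆ S: {clear(b), holding(e)} ⊆ S  — applicable
  S \ del = {on(b,d)}
  ∪ add   = {clear(e), handempty, on(b,d), on(e,b)}

== RESULT ==
["clear(e)", "handempty", "on(b,d)", "on(e,b)"]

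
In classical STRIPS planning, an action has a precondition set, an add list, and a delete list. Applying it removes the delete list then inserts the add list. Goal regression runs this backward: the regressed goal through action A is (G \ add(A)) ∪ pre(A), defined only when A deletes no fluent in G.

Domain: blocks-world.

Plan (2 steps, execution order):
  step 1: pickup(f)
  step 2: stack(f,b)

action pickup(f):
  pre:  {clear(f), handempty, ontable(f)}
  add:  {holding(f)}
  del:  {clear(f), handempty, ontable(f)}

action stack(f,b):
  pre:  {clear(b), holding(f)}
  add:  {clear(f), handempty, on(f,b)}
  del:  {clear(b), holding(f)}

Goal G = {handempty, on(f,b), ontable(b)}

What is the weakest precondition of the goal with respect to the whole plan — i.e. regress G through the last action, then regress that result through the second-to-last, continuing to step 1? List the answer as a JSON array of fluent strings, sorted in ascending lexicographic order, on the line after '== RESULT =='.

Regress step by step:
  through step 2 (stack(f,b)): drop {handempty, on(f,b)}, keep {ontable(b)}, require {clear(b), holding(f)}
    → {clear(b), holding(f), ontable(b)}
  through step 1 (pickup(f)): drop {holding(f)}, keep {clear(b), ontable(b)}, require {clear(f), handempty, ontable(f)}
    → {clear(b), clear(f), handempty, ontable(b), ontable(f)}

== RESULT ==
["clear(b)", "clear(f)", "handempty", "ontable(b)", "ontable(f)"]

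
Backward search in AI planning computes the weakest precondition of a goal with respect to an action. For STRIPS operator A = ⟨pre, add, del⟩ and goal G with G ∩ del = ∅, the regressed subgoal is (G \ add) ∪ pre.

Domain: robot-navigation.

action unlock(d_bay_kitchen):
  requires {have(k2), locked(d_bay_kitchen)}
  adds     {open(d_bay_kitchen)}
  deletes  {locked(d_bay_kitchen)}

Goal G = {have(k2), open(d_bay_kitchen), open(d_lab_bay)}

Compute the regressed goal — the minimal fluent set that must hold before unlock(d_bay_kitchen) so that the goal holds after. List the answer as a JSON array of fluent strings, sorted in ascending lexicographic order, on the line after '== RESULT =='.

Regress:
  G ∩ del = {}  (empty — regression defined)
  G \ add = {have(k2), open(d_bay_kitchen), open(d_lab_bay)} \ {open(d_bay_kitchen)} = {have(k2), open(d_lab_bay)}
  ∪ pre   = {have(k2), open(d_lab_bay)} ∪ {have(k2), locked(d_bay_kitchen)}
          = {have(k2), locked(d_bay_kitchen), open(d_lab_bay)}

== RESULT ==
["have(k2)", "locked(d_bay_kitchen)", "open(d_lab_bay)"]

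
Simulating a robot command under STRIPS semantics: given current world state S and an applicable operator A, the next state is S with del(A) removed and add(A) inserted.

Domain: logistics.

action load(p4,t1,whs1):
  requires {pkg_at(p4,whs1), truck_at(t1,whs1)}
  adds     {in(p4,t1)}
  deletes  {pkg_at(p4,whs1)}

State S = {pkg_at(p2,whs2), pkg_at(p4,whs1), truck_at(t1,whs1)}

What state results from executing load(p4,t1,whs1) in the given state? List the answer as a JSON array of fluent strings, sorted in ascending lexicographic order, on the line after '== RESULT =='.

Compute (S \ del) ∪ add:
  pre ⊆ S: {pkg_at(p4,whs1), truck_at(t1,whs1)} ⊆ S  — applicable
  S \ del = {pkg_at(p2,whs2), truck_at(t1,whs1)}
  ∪ add   = {in(p4,t1), pkg_at(p2,whs2), truck_at(t1,whs1)}

== RESULT ==
["in(p4,t1)", "pkg_at(p2,whs2)", "truck_at(t1,whs1)"]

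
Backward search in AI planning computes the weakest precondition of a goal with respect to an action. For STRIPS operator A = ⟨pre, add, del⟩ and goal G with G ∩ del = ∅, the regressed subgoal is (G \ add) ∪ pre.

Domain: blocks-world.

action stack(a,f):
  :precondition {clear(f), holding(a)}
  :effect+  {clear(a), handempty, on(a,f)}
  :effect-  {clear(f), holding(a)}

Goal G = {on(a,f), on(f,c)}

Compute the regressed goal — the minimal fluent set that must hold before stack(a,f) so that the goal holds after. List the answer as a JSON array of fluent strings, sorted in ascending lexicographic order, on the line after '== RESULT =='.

Compute (G \ add) ∪ pre:
  G ∩ del = {}  (empty — regression defined)
  G \ add = {on(a,f), on(f,c)} \ {clear(a), handempty, on(a,f)} = {on(f,c)}
  ∪ pre   = {on(f,c)} ∪ {clear(f), holding(a)}
          = {clear(f), holding(a), on(f,c)}

== RESULT ==
["clear(f)", "holding(a)", "on(f,c)"]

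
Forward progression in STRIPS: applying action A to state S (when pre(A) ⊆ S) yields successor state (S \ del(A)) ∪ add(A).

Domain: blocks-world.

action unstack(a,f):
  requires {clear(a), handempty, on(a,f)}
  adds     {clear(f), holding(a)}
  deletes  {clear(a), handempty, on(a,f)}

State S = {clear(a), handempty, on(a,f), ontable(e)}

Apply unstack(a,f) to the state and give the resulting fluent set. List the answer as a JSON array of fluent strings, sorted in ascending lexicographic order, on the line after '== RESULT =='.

Progress:
  pre ⊆ S: {clear(a), handempty, on(a,f)} ⊆ S  — applicable
  S \ del = {ontable(e)}
  ∪ add   = {clear(f), holding(a), ontable(e)}

== RESULT ==
["clear(f)", "holding(a)", "ontable(e)"]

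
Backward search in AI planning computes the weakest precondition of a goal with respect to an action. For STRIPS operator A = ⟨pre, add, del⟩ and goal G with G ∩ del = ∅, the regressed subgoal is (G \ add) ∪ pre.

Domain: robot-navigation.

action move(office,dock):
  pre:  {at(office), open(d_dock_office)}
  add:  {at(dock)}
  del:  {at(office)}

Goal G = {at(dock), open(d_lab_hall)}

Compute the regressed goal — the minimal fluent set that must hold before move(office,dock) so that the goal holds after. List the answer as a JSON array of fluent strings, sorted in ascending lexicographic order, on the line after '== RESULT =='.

Compute (G \ add) ∪ pre:
  G ∩ del = {}  (empty — regression defined)
  G \ add = {at(dock), open(d_lab_hall)} \ {at(dock)} = {open(d_lab_hall)}
  ∪ pre   = {open(d_lab_hall)} ∪ {at(office), open(d_dock_office)}
          = {at(office), open(d_dock_office), open(d_lab_hall)}

== RESULT ==
["at(office)", "open(d_dock_office)", "open(d_lab_hall)"]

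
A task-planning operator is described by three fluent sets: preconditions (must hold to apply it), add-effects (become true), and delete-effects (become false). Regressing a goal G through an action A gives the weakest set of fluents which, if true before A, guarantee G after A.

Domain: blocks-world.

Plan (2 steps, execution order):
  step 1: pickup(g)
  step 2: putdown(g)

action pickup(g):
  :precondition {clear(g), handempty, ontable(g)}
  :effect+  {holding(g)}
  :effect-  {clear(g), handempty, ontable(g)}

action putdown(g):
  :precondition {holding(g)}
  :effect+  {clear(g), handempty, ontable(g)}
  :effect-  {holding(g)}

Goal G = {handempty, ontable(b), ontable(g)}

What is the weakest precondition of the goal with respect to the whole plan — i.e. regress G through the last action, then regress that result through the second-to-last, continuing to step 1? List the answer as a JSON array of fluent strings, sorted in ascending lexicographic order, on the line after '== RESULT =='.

Regress step by step:
  through step 2 (putdown(g)): drop {handempty, ontable(g)}, keep {ontable(b)}, require {holding(g)}
    → {holding(g), ontable(b)}
  through step 1 (pickup(g)): drop {holding(g)}, keep {ontable(b)}, require {clear(g), handempty, ontable(g)}
    → {clear(g), handempty, ontable(b), ontable(g)}

== RESULT ==
["clear(g)", "handempty", "ontable(b)", "ontable(g)"]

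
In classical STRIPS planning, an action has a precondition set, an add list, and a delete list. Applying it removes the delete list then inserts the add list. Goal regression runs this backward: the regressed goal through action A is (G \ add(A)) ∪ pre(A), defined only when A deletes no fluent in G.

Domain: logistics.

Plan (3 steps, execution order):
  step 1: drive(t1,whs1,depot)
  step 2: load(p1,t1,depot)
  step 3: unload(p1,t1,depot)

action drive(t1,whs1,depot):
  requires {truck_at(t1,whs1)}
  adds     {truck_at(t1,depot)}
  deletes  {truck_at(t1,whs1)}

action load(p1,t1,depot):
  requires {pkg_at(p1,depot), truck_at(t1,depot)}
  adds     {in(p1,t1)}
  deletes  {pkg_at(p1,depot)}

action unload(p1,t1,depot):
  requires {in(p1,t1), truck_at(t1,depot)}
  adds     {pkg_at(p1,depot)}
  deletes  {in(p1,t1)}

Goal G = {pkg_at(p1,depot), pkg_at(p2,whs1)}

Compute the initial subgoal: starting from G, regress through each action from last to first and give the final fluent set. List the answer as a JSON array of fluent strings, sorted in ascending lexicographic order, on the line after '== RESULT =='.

Regress step by step:
  through step 3 (unload(p1,t1,depot)): drop {pkg_at(p1,depot)}, keep {pkg_at(p2,whs1)}, require {in(p1,t1), truck_at(t1,depot)}
    → {in(p1,t1), pkg_at(p2,whs1), truck_at(t1,depot)}
  through step 2 (load(p1,t1,depot)): drop {in(p1,t1)}, keep {pkg_at(p2,whs1), truck_at(t1,depot)}, require {pkg_at(p1,depot), truck_at(t1,depot)}
    → {pkg_at(p1,depot), pkg_at(p2,whs1), truck_at(t1,depot)}
  through step 1 (drive(t1,whs1,depot)): drop {truck_at(t1,depot)}, keep {pkg_at(p1,depot), pkg_at(p2,whs1)}, require {truck_at(t1,whs1)}
    → {pkg_at(p1,depot), pkg_at(p2,whs1), truck_at(t1,whs1)}

== RESULT ==
["pkg_at(p1,depot)", "pkg_at(p2,whs1)", "truck_at(t1,whs1)"]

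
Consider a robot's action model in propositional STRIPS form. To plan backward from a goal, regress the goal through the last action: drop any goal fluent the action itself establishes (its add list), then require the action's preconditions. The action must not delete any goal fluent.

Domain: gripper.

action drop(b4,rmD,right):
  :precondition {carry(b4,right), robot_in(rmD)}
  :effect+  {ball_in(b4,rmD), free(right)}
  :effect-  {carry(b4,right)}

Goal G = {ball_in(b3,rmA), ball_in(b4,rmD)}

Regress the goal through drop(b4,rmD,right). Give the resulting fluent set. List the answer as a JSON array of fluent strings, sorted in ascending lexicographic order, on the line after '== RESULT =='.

Compute (G \ add) ∪ pre:
  G ∩ del = {}  (empty — regression defined)
  G \ add = {ball_in(b3,rmA), ball_in(b4,rmD)} \ {ball_in(b4,rmD), free(right)} = {ball_in(b3,rmA)}
  ∪ pre   = {ball_in(b3,rmA)} ∪ {carry(b4,right), robot_in(rmD)}
          = {ball_in(b3,rmA), carry(b4,right), robot_in(rmD)}

== RESULT ==
["ball_in(b3,rmA)", "carry(b4,right)", "robot_in(rmD)"]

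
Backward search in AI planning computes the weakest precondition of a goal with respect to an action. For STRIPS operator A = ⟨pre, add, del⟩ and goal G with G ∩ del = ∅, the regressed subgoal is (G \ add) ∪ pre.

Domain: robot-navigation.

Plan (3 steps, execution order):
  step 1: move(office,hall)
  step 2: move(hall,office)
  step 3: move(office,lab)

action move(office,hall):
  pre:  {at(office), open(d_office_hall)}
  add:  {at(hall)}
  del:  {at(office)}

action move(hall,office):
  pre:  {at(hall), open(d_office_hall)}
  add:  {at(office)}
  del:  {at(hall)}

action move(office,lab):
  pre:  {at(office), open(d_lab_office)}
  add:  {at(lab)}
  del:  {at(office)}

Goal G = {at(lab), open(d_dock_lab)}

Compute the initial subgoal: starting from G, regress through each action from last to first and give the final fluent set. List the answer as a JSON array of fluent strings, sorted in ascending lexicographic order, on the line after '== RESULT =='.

Work backward from the goal:
  through step 3 (move(office,lab)): drop {at(lab)}, keep {open(d_dock_lab)}, require {at(office), open(d_lab_office)}
    → {at(office), open(d_dock_lab), open(d_lab_office)}
  through step 2 (move(hall,office)): drop {at(office)}, keep {open(d_dock_lab), open(d_lab_office)}, require {at(hall), open(d_office_hall)}
    → {at(hall), open(d_dock_lab), open(d_lab_office), open(d_office_hall)}
  through step 1 (move(office,hall)): drop {at(hall)}, keep {open(d_dock_lab), open(d_lab_office), open(d_office_hall)}, require {at(office), open(d_office_hall)}
    → {at(office), open(d_dock_lab), open(d_lab_office), open(d_office_hall)}

== RESULT ==
["at(office)", "open(d_dock_lab)", "open(d_lab_office)", "open(d_office_hall)"]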